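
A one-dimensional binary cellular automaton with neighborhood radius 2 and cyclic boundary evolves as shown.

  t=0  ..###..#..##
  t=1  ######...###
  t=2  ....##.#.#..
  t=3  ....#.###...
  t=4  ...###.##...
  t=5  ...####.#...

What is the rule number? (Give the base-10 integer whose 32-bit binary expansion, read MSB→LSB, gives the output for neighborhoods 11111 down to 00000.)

  nb #####: next=.  (t=1,i=0, bit31=0)
  nb ####.: next=#  (t=1,i=4, bit30=1)
  nb ###.#: next=#  (t=4,i=5, bit29=1)
  nb ###..: next=#  (t=0,i=4, bit28=1)
  nb ##.##: next=#  (t=4,i=6, bit27=1)
  nb ##.#.: next=#  (t=2,i=6, bit26=1)
  nb ##..#: next=#  (t=0,i=0, bit25=1)
  nb ##...: next=.  (t=1,i=6, bit24=0)
  nb #.###: next=.  (t=3,i=6, bit23=0)
  nb #.##.: next=.  (t=4,i=7, bit22=0)
  nb #.#.#: next=#  (t=2,i=7, bit21=1)
  nb #.#..: next=.  (t=2,i=9, bit20=0)
  nb #..##: next=#  (t=0,i=1, bit19=1)
  nb #..#.: next=.  (t=0,i=6, bit18=0)
  nb #...#: next=#  (t=1,i=7, bit17=1)
  nb #....: next=.  (t=2,i=11, bit16=0)
  nb .####: next=.  (t=1,i=10, bit15=0)
  nb .###.: next=#  (t=0,i=3, bit14=1)
  nb .##.#: next=.  (t=2,i=5, bit13=0)
  nb .##..: next=#  (t=0,i=11, bit12=1)
  nb .#.##: next=#  (t=3,i=5, bit11=1)
  nb .#.#.: next=#  (t=2,i=8, bit10=1)
  nb .#..#: next=.  (t=0,i=8, bit9=0)
  nb .#...: next=.  (t=2,i=10, bit8=0)
  nb ..###: next=#  (t=0,i=2, bit7=1)
  nb ..##.: next=#  (t=0,i=10, bit6=1)
  nb ..#.#: next=#  (t=3,i=4, bit5=1)
  nb ..#..: next=.  (t=0,i=7, bit4=0)
  nb ...##: next=.  (t=1,i=8, bit3=0)
  nb ...#.: next=#  (t=3,i=3, bit2=1)
  nb ....#: next=.  (t=2,i=2, bit1=0)
  nb .....: next=.  (t=2,i=0, bit0=0)
  bits 01111110001010100101110011100100 = 2116705508

2116705508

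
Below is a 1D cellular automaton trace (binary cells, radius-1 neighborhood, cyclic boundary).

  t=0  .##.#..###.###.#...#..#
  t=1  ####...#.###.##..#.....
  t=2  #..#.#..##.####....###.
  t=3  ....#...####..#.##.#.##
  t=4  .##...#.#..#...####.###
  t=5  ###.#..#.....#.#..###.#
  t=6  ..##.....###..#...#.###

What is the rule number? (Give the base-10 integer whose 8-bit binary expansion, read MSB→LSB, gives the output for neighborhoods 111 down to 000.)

  ### -> .   bit 7 = 0  t=0,i=8
  ##. -> #   bit 6 = 1  t=0,i=2
  #.# -> #   bit 5 = 1  t=0,i=0
  #.. -> .   bit 4 = 0  t=0,i=5
  .## -> #   bit 3 = 1  t=0,i=1
  .#. -> .   bit 2 = 0  t=0,i=4
  ..# -> .   bit 1 = 0  t=0,i=6
  ... -> #   bit 0 = 1  t=0,i=17
  bits 01101001 = 105

105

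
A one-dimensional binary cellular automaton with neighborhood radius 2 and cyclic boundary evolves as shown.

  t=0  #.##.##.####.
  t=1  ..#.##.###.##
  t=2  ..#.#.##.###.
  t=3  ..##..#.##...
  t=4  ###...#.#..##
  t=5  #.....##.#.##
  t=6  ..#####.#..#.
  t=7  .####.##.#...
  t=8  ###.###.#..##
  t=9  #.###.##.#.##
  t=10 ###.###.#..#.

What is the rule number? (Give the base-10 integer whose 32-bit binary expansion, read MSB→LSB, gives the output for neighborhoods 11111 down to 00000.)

  #####|#  b31=1 t=4,i=0
  ####.|.  b30=0 t=0,i=10
  ###.#|#  b29=1 t=0,i=11
  ###..|.  b28=0 t=2,i=11
  ##.##|#  b27=1 t=0,i=4
  ##.#.|#  b26=1 t=0,i=12
  ##..#|.  b25=0 t=1,i=0
  ##...|.  b24=0 t=2,i=12
  #.###|#  b23=1 t=0,i=8
  #.##.|#  b22=1 t=0,i=2
  #.#.#|.  b21=0 t=0,i=0
  #.#..|.  b20=0 t=4,i=8
  #..##|.  b19=0 t=4,i=10
  #..#.|.  b18=0 t=1,i=1
  #...#|.  b17=0 t=2,i=0
  #....|#  b16=1 t=3,i=11
  .####|#  b15=1 t=0,i=9
  .###.|.  b14=0 t=1,i=8
  .##.#|.  b13=0 t=0,i=3
  .##..|.  b12=0 t=1,i=12
  .#.##|.  b11=0 t=0,i=1
  .#.#.|#  b10=1 t=2,i=3
  .#..#|#  b9=1 t=4,i=9
  .#...|.  b8=0 t=6,i=12
  ..###|#  b7=1 t=4,i=11
  ..##.|#  b6=1 t=3,i=2
  ..#.#|#  b5=1 t=1,i=2
  ..#..|.  b4=0 t=6,i=11
  ...##|#  b3=1 t=3,i=1
  ...#.|.  b2=0 t=2,i=1
  ....#|#  b1=1 t=3,i=0
  .....|#  b0=1 t=3,i=12
  bits 10101100110000011000011011101011 = 2898364139

2898364139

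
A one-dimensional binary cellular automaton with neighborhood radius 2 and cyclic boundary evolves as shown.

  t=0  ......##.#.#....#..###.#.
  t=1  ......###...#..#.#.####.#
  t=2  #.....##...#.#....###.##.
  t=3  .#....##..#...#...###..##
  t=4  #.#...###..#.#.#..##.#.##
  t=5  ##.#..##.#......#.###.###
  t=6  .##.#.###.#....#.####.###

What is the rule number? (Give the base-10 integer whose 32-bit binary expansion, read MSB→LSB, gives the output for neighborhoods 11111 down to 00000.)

2793470916

  [31] ##### => #  t=5,i=24
  [30] ####. => .  t=1,i=21
  [29] ###.# => #  t=0,i=21
  [28] ###.. => .  t=1,i=8
  [27] ##.## => .  t=2,i=21
  [26] ##.#. => #  t=0,i=8
  [25] ##..# => #  t=3,i=8
  [24] ##... => .  t=1,i=9
  [23] #.### => #  t=1,i=19
  [22] #.##. => .  t=2,i=22
  [21] #.#.# => .  t=0,i=9
  [20] #.#.. => .  t=0,i=11
  [19] #..## => .  t=0,i=18
  [18] #..#. => .  t=1,i=14
  [17] #...# => .  t=1,i=10
  [16] #.... => .  t=0,i=0
  [15] .#### => #  t=1,i=20
  [14] .###. => #  t=0,i=20
  [13] .##.# => #  t=0,i=7
  [12] .##.. => #  t=2,i=7
  [11] .#.## => #  t=1,i=18
  [10] .#.#. => .  t=0,i=10
  [9] .#..# => #  t=0,i=17
  [8] .#... => #  t=0,i=12
  [7] ..### => #  t=0,i=19
  [6] ..##. => #  t=0,i=6
  [5] ..#.# => .  t=1,i=15
  [4] ..#.. => .  t=0,i=16
  [3] ...## => .  t=0,i=5
  [2] ...#. => #  t=0,i=15
  [1] ....# => .  t=0,i=4
  [0] ..... => .  t=0,i=1
  bits 10100110100000001111101111000100 = 2793470916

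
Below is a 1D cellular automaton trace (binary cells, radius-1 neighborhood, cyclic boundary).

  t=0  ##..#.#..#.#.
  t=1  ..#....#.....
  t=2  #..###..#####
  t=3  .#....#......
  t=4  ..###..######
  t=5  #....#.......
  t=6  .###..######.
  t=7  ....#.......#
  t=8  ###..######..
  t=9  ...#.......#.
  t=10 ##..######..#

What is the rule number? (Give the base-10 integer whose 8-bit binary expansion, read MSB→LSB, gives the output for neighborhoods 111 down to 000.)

  nb ###: next=.  (t=2,i=4, bit7=0)
  nb ##.: next=.  (t=0,i=1, bit6=0)
  nb #.#: next=.  (t=0,i=5, bit5=0)
  nb #..: next=#  (t=0,i=2, bit4=1)
  nb .##: next=.  (t=0,i=0, bit3=0)
  nb .#.: next=.  (t=0,i=4, bit2=0)
  nb ..#: next=.  (t=0,i=3, bit1=0)
  nb ...: next=#  (t=1,i=0, bit0=1)
  bits 00010001 = 17

17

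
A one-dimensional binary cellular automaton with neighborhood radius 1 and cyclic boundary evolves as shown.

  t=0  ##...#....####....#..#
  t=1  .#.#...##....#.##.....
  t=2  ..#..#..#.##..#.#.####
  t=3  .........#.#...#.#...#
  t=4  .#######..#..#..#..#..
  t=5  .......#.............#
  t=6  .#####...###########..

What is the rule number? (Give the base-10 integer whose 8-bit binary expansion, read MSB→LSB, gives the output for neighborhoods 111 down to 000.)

97

  ### -> .   bit 7 = 0  t=0,i=0
  ##. -> #   bit 6 = 1  t=0,i=1
  #.# -> #   bit 5 = 1  t=1,i=2
  #.. -> .   bit 4 = 0  t=0,i=2
  .## -> .   bit 3 = 0  t=0,i=10
  .#. -> .   bit 2 = 0  t=0,i=5
  ..# -> .   bit 1 = 0  t=0,i=4
  ... -> #   bit 0 = 1  t=0,i=3
  bits 01100001 = 97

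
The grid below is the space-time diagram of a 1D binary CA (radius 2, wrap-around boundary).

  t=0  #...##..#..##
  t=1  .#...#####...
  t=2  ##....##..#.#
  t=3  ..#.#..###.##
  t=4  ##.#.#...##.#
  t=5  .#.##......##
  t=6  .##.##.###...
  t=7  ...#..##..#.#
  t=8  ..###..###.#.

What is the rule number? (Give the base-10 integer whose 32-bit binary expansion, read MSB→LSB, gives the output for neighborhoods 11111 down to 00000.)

2879692311

  nb #####: next=#  (t=1,i=7, bit31=1)
  nb ####.: next=.  (t=1,i=8, bit30=0)
  nb ###.#: next=#  (t=3,i=9, bit29=1)
  nb ###..: next=.  (t=0,i=0, bit28=0)
  nb ##.##: next=#  (t=3,i=10, bit27=1)
  nb ##.#.: next=.  (t=4,i=2, bit26=0)
  nb ##..#: next=#  (t=0,i=6, bit25=1)
  nb ##...: next=#  (t=0,i=1, bit24=1)
  nb #.###: next=#  (t=2,i=12, bit23=1)
  nb #.##.: next=.  (t=3,i=11, bit22=0)
  nb #.#.#: next=#  (t=4,i=3, bit21=1)
  nb #.#..: next=.  (t=3,i=4, bit20=0)
  nb #..##: next=.  (t=0,i=10, bit19=0)
  nb #..#.: next=#  (t=0,i=7, bit18=1)
  nb #...#: next=.  (t=0,i=2, bit17=0)
  nb #....: next=.  (t=1,i=11, bit16=0)
  nb .####: next=#  (t=1,i=6, bit15=1)
  nb .###.: next=.  (t=0,i=12, bit14=0)
  nb .##.#: next=.  (t=4,i=10, bit13=0)
  nb .##..: next=#  (t=0,i=5, bit12=1)
  nb .#.##: next=#  (t=2,i=11, bit11=1)
  nb .#.#.: next=#  (t=3,i=3, bit10=1)
  nb .#..#: next=#  (t=0,i=9, bit9=1)
  nb .#...: next=.  (t=1,i=2, bit8=0)
  nb ..###: next=.  (t=0,i=11, bit7=0)
  nb ..##.: next=.  (t=0,i=4, bit6=0)
  nb ..#.#: next=.  (t=2,i=10, bit5=0)
  nb ..#..: next=#  (t=0,i=8, bit4=1)
  nb ...##: next=.  (t=0,i=3, bit3=0)
  nb ...#.: next=#  (t=1,i=0, bit2=1)
  nb ....#: next=#  (t=1,i=12, bit1=1)
  nb .....: next=#  (t=5,i=7, bit0=1)
  bits 10101011101001001001111000010111 = 2879692311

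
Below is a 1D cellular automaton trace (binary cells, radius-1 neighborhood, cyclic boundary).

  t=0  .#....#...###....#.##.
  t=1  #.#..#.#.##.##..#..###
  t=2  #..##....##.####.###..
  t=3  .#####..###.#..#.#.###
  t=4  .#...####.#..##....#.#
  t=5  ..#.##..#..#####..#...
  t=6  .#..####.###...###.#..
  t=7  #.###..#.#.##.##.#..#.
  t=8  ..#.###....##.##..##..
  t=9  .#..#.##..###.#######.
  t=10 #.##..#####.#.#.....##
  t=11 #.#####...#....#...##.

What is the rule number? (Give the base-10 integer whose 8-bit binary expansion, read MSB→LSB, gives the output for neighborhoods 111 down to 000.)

90

  nb ###: next=.  (t=0,i=11, bit7=0)
  nb ##.: next=#  (t=0,i=12, bit6=1)
  nb #.#: next=.  (t=0,i=18, bit5=0)
  nb #..: next=#  (t=0,i=2, bit4=1)
  nb .##: next=#  (t=0,i=10, bit3=1)
  nb .#.: next=.  (t=0,i=1, bit2=0)
  nb ..#: next=#  (t=0,i=0, bit1=1)
  nb ...: next=.  (t=0,i=3, bit0=0)
  bits 01011010 = 90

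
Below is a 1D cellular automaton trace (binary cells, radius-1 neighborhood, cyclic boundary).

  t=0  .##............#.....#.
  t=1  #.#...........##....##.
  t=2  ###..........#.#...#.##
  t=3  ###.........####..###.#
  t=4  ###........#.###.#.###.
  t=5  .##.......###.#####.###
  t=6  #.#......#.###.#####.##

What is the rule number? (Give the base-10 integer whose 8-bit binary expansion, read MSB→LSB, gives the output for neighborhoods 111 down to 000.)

230

  ### -> #   bit 7 = 1  t=2,i=0
  ##. -> #   bit 6 = 1  t=0,i=2
  #.# -> #   bit 5 = 1  t=1,i=1
  #.. -> .   bit 4 = 0  t=0,i=3
  .## -> .   bit 3 = 0  t=0,i=1
  .#. -> #   bit 2 = 1  t=0,i=15
  ..# -> #   bit 1 = 1  t=0,i=0
  ... -> .   bit 0 = 0  t=0,i=4
  bits 11100110 = 230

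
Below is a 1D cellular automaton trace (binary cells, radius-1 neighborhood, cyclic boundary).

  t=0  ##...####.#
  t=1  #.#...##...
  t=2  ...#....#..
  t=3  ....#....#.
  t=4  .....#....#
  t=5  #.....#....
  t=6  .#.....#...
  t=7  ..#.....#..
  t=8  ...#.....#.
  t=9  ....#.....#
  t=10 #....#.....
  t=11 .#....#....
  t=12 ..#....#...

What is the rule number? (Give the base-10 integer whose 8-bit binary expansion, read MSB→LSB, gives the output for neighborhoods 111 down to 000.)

  nb ###: next=#  (t=0,i=0, bit7=1)
  nb ##.: next=.  (t=0,i=1, bit6=0)
  nb #.#: next=.  (t=0,i=9, bit5=0)
  nb #..: next=#  (t=0,i=2, bit4=1)
  nb .##: next=.  (t=0,i=5, bit3=0)
  nb .#.: next=.  (t=1,i=0, bit2=0)
  nb ..#: next=.  (t=0,i=4, bit1=0)
  nb ...: next=.  (t=0,i=3, bit0=0)
  bits 10010000 = 144

144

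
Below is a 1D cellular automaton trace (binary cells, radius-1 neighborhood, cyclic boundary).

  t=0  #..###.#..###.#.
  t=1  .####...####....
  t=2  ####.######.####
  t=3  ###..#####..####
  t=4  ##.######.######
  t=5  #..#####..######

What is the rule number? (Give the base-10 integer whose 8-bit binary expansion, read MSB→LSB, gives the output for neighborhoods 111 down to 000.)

155

  ###|#  b7=1 t=0,i=4
  ##.|.  b6=0 t=0,i=5
  #.#|.  b5=0 t=0,i=6
  #..|#  b4=1 t=0,i=1
  .##|#  b3=1 t=0,i=3
  .#.|.  b2=0 t=0,i=0
  ..#|#  b1=1 t=0,i=2
  ...|#  b0=1 t=1,i=6
  bits 10011011 = 155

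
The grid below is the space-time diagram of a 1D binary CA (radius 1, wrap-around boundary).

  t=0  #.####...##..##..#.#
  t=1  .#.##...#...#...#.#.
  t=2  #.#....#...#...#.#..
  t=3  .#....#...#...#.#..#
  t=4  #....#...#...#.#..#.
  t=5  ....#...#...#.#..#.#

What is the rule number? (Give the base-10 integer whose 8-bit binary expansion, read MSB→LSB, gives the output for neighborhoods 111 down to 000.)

162

  ### -> #   bit 7 = 1  t=0,i=3
  ##. -> .   bit 6 = 0  t=0,i=0
  #.# -> #   bit 5 = 1  t=0,i=1
  #.. -> .   bit 4 = 0  t=0,i=6
  .## -> .   bit 3 = 0  t=0,i=2
  .#. -> .   bit 2 = 0  t=0,i=17
  ..# -> #   bit 1 = 1  t=0,i=8
  ... -> .   bit 0 = 0  t=0,i=7
  bits 10100010 = 162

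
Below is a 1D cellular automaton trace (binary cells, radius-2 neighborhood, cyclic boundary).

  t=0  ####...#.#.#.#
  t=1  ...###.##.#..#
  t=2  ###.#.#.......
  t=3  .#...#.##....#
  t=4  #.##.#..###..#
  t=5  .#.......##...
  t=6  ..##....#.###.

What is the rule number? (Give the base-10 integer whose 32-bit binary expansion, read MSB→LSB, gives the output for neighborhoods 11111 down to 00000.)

428037416

  [31] ##### => .  t=0,i=1
  [30] ####. => .  t=0,i=2
  [29] ###.# => .  t=1,i=5
  [28] ###.. => #  t=0,i=3
  [27] ##.## => #  t=1,i=6
  [26] ##.#. => .  t=1,i=9
  [25] ##..# => .  t=4,i=11
  [24] ##... => #  t=0,i=4
  [23] #.### => #  t=0,i=13
  [22] #.##. => .  t=1,i=7
  [21] #.#.# => .  t=0,i=9
  [20] #.#.. => .  t=1,i=10
  [19] #..## => .  t=4,i=7
  [18] #..#. => .  t=1,i=12
  [17] #...# => #  t=0,i=5
  [16] #.... => #  t=2,i=8
  [15] .#### => .  t=0,i=0
  [14] .###. => #  t=1,i=4
  [13] .##.# => .  t=1,i=8
  [12] .##.. => #  t=3,i=8
  [11] .#.## => .  t=0,i=12
  [10] .#.#. => #  t=0,i=8
  [9] .#..# => .  t=1,i=11
  [8] .#... => #  t=1,i=0
  [7] ..### => .  t=1,i=3
  [6] ..##. => .  t=4,i=13
  [5] ..#.# => #  t=0,i=7
  [4] ..#.. => .  t=1,i=13
  [3] ...## => #  t=1,i=2
  [2] ...#. => .  t=0,i=6
  [1] ....# => .  t=2,i=12
  [0] ..... => .  t=2,i=9
  bits 00011001100000110101010100101000 = 428037416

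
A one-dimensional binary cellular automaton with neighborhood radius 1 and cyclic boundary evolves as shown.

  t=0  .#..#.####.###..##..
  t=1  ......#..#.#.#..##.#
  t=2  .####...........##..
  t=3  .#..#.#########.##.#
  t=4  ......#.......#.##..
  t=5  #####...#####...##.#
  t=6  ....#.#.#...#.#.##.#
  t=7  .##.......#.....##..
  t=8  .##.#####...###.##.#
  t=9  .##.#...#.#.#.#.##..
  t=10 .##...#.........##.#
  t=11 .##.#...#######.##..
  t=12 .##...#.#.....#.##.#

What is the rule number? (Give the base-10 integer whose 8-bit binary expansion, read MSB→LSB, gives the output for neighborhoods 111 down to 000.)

  nb ###: next=.  (t=0,i=7, bit7=0)
  nb ##.: next=#  (t=0,i=9, bit6=1)
  nb #.#: next=.  (t=0,i=5, bit5=0)
  nb #..: next=.  (t=0,i=2, bit4=0)
  nb .##: next=#  (t=0,i=6, bit3=1)
  nb .#.: next=.  (t=0,i=1, bit2=0)
  nb ..#: next=.  (t=0,i=0, bit1=0)
  nb ...: next=#  (t=0,i=19, bit0=1)
  bits 01001001 = 73

73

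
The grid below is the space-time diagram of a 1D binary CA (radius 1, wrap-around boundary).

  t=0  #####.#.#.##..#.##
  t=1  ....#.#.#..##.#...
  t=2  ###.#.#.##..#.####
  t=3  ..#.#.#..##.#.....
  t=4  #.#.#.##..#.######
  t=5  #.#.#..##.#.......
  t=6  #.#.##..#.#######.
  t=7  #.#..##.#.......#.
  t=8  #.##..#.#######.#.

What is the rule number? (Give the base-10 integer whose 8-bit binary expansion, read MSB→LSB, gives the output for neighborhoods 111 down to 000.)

85

  [7] ### => .  t=0,i=0
  [6] ##. => #  t=0,i=4
  [5] #.# => .  t=0,i=5
  [4] #.. => #  t=0,i=12
  [3] .## => .  t=0,i=10
  [2] .#. => #  t=0,i=6
  [1] ..# => .  t=0,i=13
  [0] ... => #  t=1,i=0
  bits 01010101 = 85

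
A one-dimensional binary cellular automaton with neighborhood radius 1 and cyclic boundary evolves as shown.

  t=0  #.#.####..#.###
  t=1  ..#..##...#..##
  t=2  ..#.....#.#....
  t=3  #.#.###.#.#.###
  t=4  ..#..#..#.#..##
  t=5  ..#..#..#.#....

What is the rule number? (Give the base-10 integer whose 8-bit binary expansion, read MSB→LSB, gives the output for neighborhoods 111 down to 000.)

  [7] ### => #  t=0,i=5
  [6] ##. => .  t=0,i=0
  [5] #.# => .  t=0,i=1
  [4] #.. => .  t=0,i=8
  [3] .## => .  t=0,i=4
  [2] .#. => #  t=0,i=2
  [1] ..# => .  t=0,i=9
  [0] ... => #  t=1,i=8
  bits 10000101 = 133

133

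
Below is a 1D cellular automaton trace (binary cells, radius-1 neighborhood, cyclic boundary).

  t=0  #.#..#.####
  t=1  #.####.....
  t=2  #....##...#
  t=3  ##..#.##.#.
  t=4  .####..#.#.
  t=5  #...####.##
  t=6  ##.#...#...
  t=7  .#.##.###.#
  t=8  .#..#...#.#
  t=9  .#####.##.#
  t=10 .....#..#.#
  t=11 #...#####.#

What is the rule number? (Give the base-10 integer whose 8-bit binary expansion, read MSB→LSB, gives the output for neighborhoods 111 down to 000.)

86

  nb ###: next=.  (t=0,i=8, bit7=0)
  nb ##.: next=#  (t=0,i=0, bit6=1)
  nb #.#: next=.  (t=0,i=1, bit5=0)
  nb #..: next=#  (t=0,i=3, bit4=1)
  nb .##: next=.  (t=0,i=7, bit3=0)
  nb .#.: next=#  (t=0,i=2, bit2=1)
  nb ..#: next=#  (t=0,i=4, bit1=1)
  nb ...: next=.  (t=1,i=7, bit0=0)
  bits 01010110 = 86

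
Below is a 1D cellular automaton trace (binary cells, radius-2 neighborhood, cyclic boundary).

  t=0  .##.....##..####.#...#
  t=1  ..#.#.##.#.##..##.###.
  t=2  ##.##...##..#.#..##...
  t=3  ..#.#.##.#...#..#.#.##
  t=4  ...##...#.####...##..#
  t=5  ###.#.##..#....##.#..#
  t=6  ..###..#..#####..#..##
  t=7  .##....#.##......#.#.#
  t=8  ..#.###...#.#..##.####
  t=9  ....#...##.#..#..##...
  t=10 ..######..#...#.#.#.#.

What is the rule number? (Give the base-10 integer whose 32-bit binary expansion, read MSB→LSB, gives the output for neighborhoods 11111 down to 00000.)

  [31] ##### => .  t=6,i=12
  [30] ####. => .  t=0,i=14
  [29] ###.# => #  t=0,i=15
  [28] ###.. => .  t=1,i=20
  [27] ##.## => #  t=1,i=17
  [26] ##.#. => #  t=0,i=16
  [25] ##..# => .  t=0,i=10
  [24] ##... => .  t=0,i=3
  [23] #.### => #  t=1,i=18
  [22] #.##. => .  t=0,i=1
  [21] #.#.# => #  t=1,i=4
  [20] #.#.. => .  t=0,i=17
  [19] #..## => #  t=0,i=11
  [18] #..#. => .  t=2,i=11
  [17] #...# => #  t=0,i=19
  [16] #.... => #  t=0,i=4
  [15] .#### => .  t=0,i=13
  [14] .###. => .  t=1,i=19
  [13] .##.# => .  t=1,i=7
  [12] .##.. => #  t=0,i=2
  [11] .#.## => .  t=0,i=0
  [10] .#.#. => #  t=1,i=3
  [9] .#..# => .  t=2,i=15
  [8] .#... => #  t=0,i=18
  [7] ..### => #  t=0,i=12
  [6] ..##. => .  t=0,i=8
  [5] ..#.# => .  t=0,i=21
  [4] ..#.. => #  t=3,i=13
  [3] ...## => #  t=0,i=7
  [2] ...#. => #  t=0,i=20
  [1] ....# => #  t=0,i=6
  [0] ..... => .  t=0,i=5
  bits 00101100101010110001010110011110 = 749409694

749409694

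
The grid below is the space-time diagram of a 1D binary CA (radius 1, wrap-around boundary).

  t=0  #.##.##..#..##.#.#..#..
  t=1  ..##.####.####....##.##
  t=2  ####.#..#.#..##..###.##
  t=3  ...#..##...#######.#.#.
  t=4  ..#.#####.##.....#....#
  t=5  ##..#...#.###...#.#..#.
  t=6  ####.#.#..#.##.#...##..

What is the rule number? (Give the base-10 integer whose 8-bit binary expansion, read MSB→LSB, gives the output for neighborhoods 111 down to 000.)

  [7] ### => .  t=1,i=6
  [6] ##. => #  t=0,i=3
  [5] #.# => .  t=0,i=1
  [4] #.. => #  t=0,i=7
  [3] .## => #  t=0,i=2
  [2] .#. => .  t=0,i=0
  [1] ..# => #  t=0,i=8
  [0] ... => .  t=1,i=15
  bits 01011010 = 90

90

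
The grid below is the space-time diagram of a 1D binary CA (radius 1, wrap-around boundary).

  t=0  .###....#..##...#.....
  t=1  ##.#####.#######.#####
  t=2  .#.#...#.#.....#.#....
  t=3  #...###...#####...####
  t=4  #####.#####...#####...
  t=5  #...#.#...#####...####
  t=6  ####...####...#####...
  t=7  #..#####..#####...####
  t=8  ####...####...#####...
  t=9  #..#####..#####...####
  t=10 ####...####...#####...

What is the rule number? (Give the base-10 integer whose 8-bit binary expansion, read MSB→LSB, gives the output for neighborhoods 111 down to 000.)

91

  nb ###: next=.  (t=0,i=2, bit7=0)
  nb ##.: next=#  (t=0,i=3, bit6=1)
  nb #.#: next=.  (t=1,i=2, bit5=0)
  nb #..: next=#  (t=0,i=4, bit4=1)
  nb .##: next=#  (t=0,i=1, bit3=1)
  nb .#.: next=.  (t=0,i=8, bit2=0)
  nb ..#: next=#  (t=0,i=0, bit1=1)
  nb ...: next=#  (t=0,i=5, bit0=1)
  bits 01011011 = 91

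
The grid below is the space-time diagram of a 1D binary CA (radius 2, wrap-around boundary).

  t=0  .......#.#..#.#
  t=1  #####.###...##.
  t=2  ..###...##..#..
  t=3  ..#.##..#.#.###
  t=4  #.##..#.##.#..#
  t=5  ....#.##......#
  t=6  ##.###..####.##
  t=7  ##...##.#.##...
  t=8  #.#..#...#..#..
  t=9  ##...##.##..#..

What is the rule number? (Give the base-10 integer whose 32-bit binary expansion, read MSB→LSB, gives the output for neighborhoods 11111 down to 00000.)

4076932597

  [31] ##### => #  t=1,i=2
  [30] ####. => #  t=1,i=3
  [29] ###.# => #  t=1,i=4
  [28] ###.. => #  t=1,i=8
  [27] ##.## => .  t=1,i=5
  [26] ##.#. => .  t=4,i=10
  [25] ##..# => #  t=2,i=10
  [24] ##... => #  t=1,i=9
  [23] #.### => .  t=1,i=0
  [22] #.##. => .  t=3,i=4
  [21] #.#.# => .  t=3,i=10
  [20] #.#.. => .  t=0,i=9
  [19] #..## => .  t=4,i=13
  [18] #..#. => .  t=0,i=11
  [17] #...# => .  t=1,i=10
  [16] #.... => #  t=0,i=1
  [15] .#### => .  t=1,i=1
  [14] .###. => .  t=1,i=7
  [13] .##.# => .  t=1,i=13
  [12] .##.. => .  t=2,i=9
  [11] .#.## => #  t=3,i=3
  [10] .#.#. => #  t=0,i=8
  [9] .#..# => .  t=0,i=10
  [8] .#... => #  t=0,i=0
  [7] ..### => #  t=2,i=2
  [6] ..##. => #  t=1,i=12
  [5] ..#.# => #  t=0,i=7
  [4] ..#.. => #  t=2,i=12
  [3] ...## => .  t=1,i=11
  [2] ...#. => #  t=0,i=6
  [1] ....# => .  t=0,i=5
  [0] ..... => #  t=0,i=2
  bits 11110011000000010000110111110101 = 4076932597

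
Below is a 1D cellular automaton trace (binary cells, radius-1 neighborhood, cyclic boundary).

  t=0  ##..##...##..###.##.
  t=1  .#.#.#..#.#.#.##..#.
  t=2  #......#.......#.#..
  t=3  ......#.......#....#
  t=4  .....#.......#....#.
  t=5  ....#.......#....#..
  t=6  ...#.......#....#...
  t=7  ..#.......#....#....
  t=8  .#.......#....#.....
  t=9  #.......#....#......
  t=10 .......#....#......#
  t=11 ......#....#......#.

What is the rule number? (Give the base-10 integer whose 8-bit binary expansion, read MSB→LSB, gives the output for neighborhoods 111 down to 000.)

194

  ### -> #   bit 7 = 1  t=0,i=14
  ##. -> #   bit 6 = 1  t=0,i=1
  #.# -> .   bit 5 = 0  t=0,i=16
  #.. -> .   bit 4 = 0  t=0,i=2
  .## -> .   bit 3 = 0  t=0,i=0
  .#. -> .   bit 2 = 0  t=1,i=1
  ..# -> #   bit 1 = 1  t=0,i=3
  ... -> .   bit 0 = 0  t=0,i=7
  bits 11000010 = 194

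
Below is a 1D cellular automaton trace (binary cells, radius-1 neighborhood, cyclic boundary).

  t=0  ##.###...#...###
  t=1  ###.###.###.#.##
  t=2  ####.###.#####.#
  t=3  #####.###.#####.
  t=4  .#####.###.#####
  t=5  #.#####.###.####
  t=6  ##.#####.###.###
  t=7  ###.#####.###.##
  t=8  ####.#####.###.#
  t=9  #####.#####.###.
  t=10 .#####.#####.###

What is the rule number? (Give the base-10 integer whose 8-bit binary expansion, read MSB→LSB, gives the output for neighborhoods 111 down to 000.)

246

  [7] ### => #  t=0,i=0
  [6] ##. => #  t=0,i=1
  [5] #.# => #  t=0,i=2
  [4] #.. => #  t=0,i=6
  [3] .## => .  t=0,i=3
  [2] .#. => #  t=0,i=9
  [1] ..# => #  t=0,i=8
  [0] ... => .  t=0,i=7
  bits 11110110 = 246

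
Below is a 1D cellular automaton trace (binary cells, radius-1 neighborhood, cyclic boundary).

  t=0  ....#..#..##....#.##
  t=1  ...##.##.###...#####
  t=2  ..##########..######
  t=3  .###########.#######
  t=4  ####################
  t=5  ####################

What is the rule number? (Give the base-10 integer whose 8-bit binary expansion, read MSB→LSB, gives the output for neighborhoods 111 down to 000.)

238

  nb ###: next=#  (t=1,i=10, bit7=1)
  nb ##.: next=#  (t=0,i=11, bit6=1)
  nb #.#: next=#  (t=0,i=17, bit5=1)
  nb #..: next=.  (t=0,i=0, bit4=0)
  nb .##: next=#  (t=0,i=10, bit3=1)
  nb .#.: next=#  (t=0,i=4, bit2=1)
  nb ..#: next=#  (t=0,i=3, bit1=1)
  nb ...: next=.  (t=0,i=1, bit0=0)
  bits 11101110 = 238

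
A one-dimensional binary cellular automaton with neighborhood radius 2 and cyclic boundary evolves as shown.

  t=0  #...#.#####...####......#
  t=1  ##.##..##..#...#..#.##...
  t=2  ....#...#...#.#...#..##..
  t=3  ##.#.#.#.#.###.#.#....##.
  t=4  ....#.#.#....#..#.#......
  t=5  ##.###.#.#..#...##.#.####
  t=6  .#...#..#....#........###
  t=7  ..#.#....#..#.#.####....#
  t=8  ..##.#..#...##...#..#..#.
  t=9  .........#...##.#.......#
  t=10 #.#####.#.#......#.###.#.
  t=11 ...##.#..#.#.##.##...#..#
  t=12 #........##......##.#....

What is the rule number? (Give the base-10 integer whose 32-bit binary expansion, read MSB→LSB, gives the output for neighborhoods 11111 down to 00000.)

2701169957

  #####|#  b31=1 t=0,i=8
  ####.|.  b30=0 t=0,i=9
  ###.#|#  b29=1 t=3,i=13
  ###..|.  b28=0 t=0,i=10
  ##.##|.  b27=0 t=1,i=2
  ##.#.|.  b26=0 t=3,i=2
  ##..#|.  b25=0 t=1,i=5
  ##...|#  b24=1 t=0,i=1
  #.###|.  b23=0 t=0,i=6
  #.##.|.  b22=0 t=1,i=3
  #.#.#|.  b21=0 t=3,i=3
  #.#..|.  b20=0 t=2,i=14
  #..##|.  b19=0 t=1,i=6
  #..#.|.  b18=0 t=1,i=10
  #...#|.  b17=0 t=0,i=2
  #....|.  b16=0 t=0,i=19
  .####|#  b15=1 t=0,i=7
  .###.|.  b14=0 t=3,i=12
  .##.#|.  b13=0 t=1,i=1
  .##..|#  b12=1 t=0,i=0
  .#.##|.  b11=0 t=0,i=5
  .#.#.|#  b10=1 t=2,i=13
  .#..#|.  b9=0 t=1,i=16
  .#...|#  b8=1 t=1,i=12
  ..###|.  b7=0 t=0,i=14
  ..##.|.  b6=0 t=0,i=24
  ..#.#|#  b5=1 t=0,i=4
  ..#..|.  b4=0 t=1,i=11
  ...##|.  b3=0 t=0,i=13
  ...#.|#  b2=1 t=0,i=3
  ....#|.  b1=0 t=0,i=22
  .....|#  b0=1 t=0,i=20
  bits 10100001000000001001010100100101 = 2701169957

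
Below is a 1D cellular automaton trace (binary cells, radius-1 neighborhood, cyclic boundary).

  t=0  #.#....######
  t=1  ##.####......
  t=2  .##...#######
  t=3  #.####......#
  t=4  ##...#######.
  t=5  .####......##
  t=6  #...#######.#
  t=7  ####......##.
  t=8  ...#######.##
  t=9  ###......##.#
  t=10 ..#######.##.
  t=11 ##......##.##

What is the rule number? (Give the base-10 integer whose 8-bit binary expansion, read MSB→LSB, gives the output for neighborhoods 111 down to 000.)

115

  [7] ### => .  t=0,i=8
  [6] ##. => #  t=0,i=0
  [5] #.# => #  t=0,i=1
  [4] #.. => #  t=0,i=3
  [3] .## => .  t=0,i=7
  [2] .#. => .  t=0,i=2
  [1] ..# => #  t=0,i=6
  [0] ... => #  t=0,i=4
  bits 01110011 = 115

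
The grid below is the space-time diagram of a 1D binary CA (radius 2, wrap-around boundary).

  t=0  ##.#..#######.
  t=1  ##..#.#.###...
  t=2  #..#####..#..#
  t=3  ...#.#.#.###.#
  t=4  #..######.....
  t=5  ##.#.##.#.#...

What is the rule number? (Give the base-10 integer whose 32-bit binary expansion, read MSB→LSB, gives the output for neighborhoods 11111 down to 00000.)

  nb #####: next=#  (t=0,i=8, bit31=1)
  nb ####.: next=.  (t=0,i=11, bit30=0)
  nb ###.#: next=.  (t=0,i=12, bit29=0)
  nb ###..: next=#  (t=1,i=10, bit28=1)
  nb ##.##: next=.  (t=0,i=13, bit27=0)
  nb ##.#.: next=.  (t=0,i=2, bit26=0)
  nb ##..#: next=.  (t=1,i=2, bit25=0)
  nb ##...: next=.  (t=1,i=11, bit24=0)
  nb #.###: next=.  (t=1,i=8, bit23=0)
  nb #.##.: next=#  (t=0,i=0, bit22=1)
  nb #.#.#: next=#  (t=1,i=6, bit21=1)
  nb #.#..: next=.  (t=0,i=3, bit20=0)
  nb #..##: next=.  (t=0,i=5, bit19=0)
  nb #..#.: next=#  (t=1,i=3, bit18=1)
  nb #...#: next=.  (t=1,i=12, bit17=0)
  nb #....: next=#  (t=4,i=10, bit16=1)
  nb .####: next=.  (t=0,i=7, bit15=0)
  nb .###.: next=.  (t=1,i=9, bit14=0)
  nb .##.#: next=#  (t=0,i=1, bit13=1)
  nb .##..: next=.  (t=1,i=1, bit12=0)
  nb .#.##: next=#  (t=1,i=7, bit11=1)
  nb .#.#.: next=#  (t=1,i=5, bit10=1)
  nb .#..#: next=#  (t=0,i=4, bit9=1)
  nb .#...: next=#  (t=3,i=0, bit8=1)
  nb ..###: next=#  (t=0,i=6, bit7=1)
  nb ..##.: next=#  (t=1,i=0, bit6=1)
  nb ..#.#: next=#  (t=1,i=4, bit5=1)
  nb ..#..: next=#  (t=2,i=10, bit4=1)
  nb ...##: next=#  (t=1,i=13, bit3=1)
  nb ...#.: next=.  (t=3,i=2, bit2=0)
  nb ....#: next=.  (t=4,i=12, bit1=0)
  nb .....: next=.  (t=4,i=11, bit0=0)
  bits 10010000011001010010111111111000 = 2422550520

2422550520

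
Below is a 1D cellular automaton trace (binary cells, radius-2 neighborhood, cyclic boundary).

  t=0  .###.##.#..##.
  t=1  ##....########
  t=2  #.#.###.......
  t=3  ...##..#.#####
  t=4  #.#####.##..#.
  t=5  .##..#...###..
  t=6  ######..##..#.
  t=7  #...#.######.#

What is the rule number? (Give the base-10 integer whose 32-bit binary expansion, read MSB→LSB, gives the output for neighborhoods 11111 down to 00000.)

1201421023

  #####|.  b31=0 t=1,i=8
  ####.|#  b30=1 t=1,i=0
  ###.#|.  b29=0 t=0,i=3
  ###..|.  b28=0 t=1,i=1
  ##.##|.  b27=0 t=0,i=4
  ##.#.|#  b26=1 t=0,i=7
  ##..#|#  b25=1 t=0,i=13
  ##...|#  b24=1 t=1,i=2
  #.###|#  b23=1 t=2,i=4
  #.##.|.  b22=0 t=0,i=5
  #.#.#|.  b21=0 t=2,i=2
  #.#..|#  b20=1 t=0,i=8
  #..##|#  b19=1 t=0,i=0
  #..#.|#  b18=1 t=3,i=6
  #...#|.  b17=0 t=3,i=1
  #....|.  b16=0 t=1,i=3
  .####|.  b15=0 t=1,i=7
  .###.|.  b14=0 t=0,i=2
  .##.#|#  b13=1 t=0,i=6
  .##..|#  b12=1 t=0,i=12
  .#.##|#  b11=1 t=2,i=3
  .#.#.|.  b10=0 t=2,i=1
  .#..#|#  b9=1 t=0,i=9
  .#...|.  b8=0 t=5,i=6
  ..###|#  b7=1 t=0,i=1
  ..##.|#  b6=1 t=0,i=11
  ..#.#|.  b5=0 t=2,i=0
  ..#..|#  b4=1 t=5,i=5
  ...##|#  b3=1 t=1,i=5
  ...#.|#  b2=1 t=2,i=13
  ....#|#  b1=1 t=1,i=4
  .....|#  b0=1 t=2,i=9
  bits 01000111100111000011101011011111 = 1201421023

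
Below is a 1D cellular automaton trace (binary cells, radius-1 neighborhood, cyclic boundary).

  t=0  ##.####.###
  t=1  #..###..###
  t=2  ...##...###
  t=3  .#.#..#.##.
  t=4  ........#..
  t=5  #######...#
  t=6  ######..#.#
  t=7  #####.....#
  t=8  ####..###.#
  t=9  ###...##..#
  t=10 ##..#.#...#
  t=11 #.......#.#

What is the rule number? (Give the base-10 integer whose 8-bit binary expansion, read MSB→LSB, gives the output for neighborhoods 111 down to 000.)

137

  nb ###: next=#  (t=0,i=0, bit7=1)
  nb ##.: next=.  (t=0,i=1, bit6=0)
  nb #.#: next=.  (t=0,i=2, bit5=0)
  nb #..: next=.  (t=1,i=1, bit4=0)
  nb .##: next=#  (t=0,i=3, bit3=1)
  nb .#.: next=.  (t=3,i=1, bit2=0)
  nb ..#: next=.  (t=1,i=2, bit1=0)
  nb ...: next=#  (t=2,i=1, bit0=1)
  bits 10001001 = 137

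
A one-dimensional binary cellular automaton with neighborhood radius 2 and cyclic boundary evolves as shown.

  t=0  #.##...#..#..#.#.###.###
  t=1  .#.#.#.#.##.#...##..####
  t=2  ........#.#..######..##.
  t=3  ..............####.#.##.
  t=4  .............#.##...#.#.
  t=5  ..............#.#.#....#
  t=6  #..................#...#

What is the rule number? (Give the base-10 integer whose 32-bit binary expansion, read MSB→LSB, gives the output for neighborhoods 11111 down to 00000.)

  ##### -> #   bit 31 = 1  t=2,i=15
  ####. -> #   bit 30 = 1  t=0,i=23
  ###.# -> .   bit 29 = 0  t=0,i=0
  ###.. -> .   bit 28 = 0  t=2,i=18
  ##.## -> #   bit 27 = 1  t=0,i=1
  ##.#. -> .   bit 26 = 0  t=1,i=0
  ##..# -> #   bit 25 = 1  t=1,i=18
  ##... -> .   bit 24 = 0  t=0,i=4
  #.### -> #   bit 23 = 1  t=0,i=17
  #.##. -> .   bit 22 = 0  t=0,i=2
  #.#.# -> .   bit 21 = 0  t=0,i=15
  #.#.. -> .   bit 20 = 0  t=1,i=12
  #..## -> .   bit 19 = 0  t=1,i=19
  #..#. -> #   bit 18 = 1  t=0,i=9
  #...# -> #   bit 17 = 1  t=0,i=5
  #.... -> .   bit 16 = 0  t=2,i=0
  .#### -> #   bit 15 = 1  t=0,i=22
  .###. -> .   bit 14 = 0  t=0,i=18
  .##.# -> #   bit 13 = 1  t=1,i=10
  .##.. -> #   bit 12 = 1  t=0,i=3
  .#.## -> #   bit 11 = 1  t=0,i=16
  .#.#. -> .   bit 10 = 0  t=0,i=14
  .#..# -> .   bit 9 = 0  t=0,i=8
  .#... -> #   bit 8 = 1  t=1,i=13
  ..### -> .   bit 7 = 0  t=1,i=20
  ..##. -> #   bit 6 = 1  t=1,i=16
  ..#.# -> .   bit 5 = 0  t=0,i=13
  ..#.. -> #   bit 4 = 1  t=0,i=7
  ...## -> #   bit 3 = 1  t=1,i=15
  ...#. -> .   bit 2 = 0  t=0,i=6
  ....# -> .   bit 1 = 0  t=2,i=6
  ..... -> .   bit 0 = 0  t=2,i=1
  bits 11001010100001101011100101011000 = 3397826904

3397826904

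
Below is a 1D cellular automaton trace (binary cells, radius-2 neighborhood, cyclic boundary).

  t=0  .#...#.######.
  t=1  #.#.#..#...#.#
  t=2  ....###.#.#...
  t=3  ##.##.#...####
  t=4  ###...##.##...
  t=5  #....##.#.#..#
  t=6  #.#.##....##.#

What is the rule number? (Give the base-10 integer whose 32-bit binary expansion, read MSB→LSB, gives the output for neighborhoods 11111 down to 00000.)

  #####|.  b31=0 t=0,i=9
  ####.|#  b30=1 t=0,i=11
  ###.#|#  b29=1 t=2,i=6
  ###..|.  b28=0 t=0,i=12
  ##.##|#  b27=1 t=3,i=2
  ##.#.|.  b26=0 t=1,i=1
  ##..#|#  b25=1 t=0,i=13
  ##...|.  b24=0 t=4,i=3
  #.###|#  b23=1 t=0,i=7
  #.##.|.  b22=0 t=1,i=13
  #.#.#|.  b21=0 t=1,i=2
  #.#..|#  b20=1 t=1,i=4
  #..##|.  b19=0 t=5,i=12
  #..#.|#  b18=1 t=0,i=0
  #...#|.  b17=0 t=0,i=3
  #....|#  b16=1 t=2,i=12
  .####|.  b15=0 t=0,i=8
  .###.|.  b14=0 t=2,i=5
  .##.#|.  b13=0 t=1,i=0
  .##..|#  b12=1 t=4,i=10
  .#.##|.  b11=0 t=0,i=6
  .#.#.|.  b10=0 t=1,i=3
  .#..#|#  b9=1 t=1,i=5
  .#...|#  b8=1 t=0,i=2
  ..###|#  b7=1 t=2,i=4
  ..##.|#  b6=1 t=4,i=6
  ..#.#|.  b5=0 t=0,i=5
  ..#..|.  b4=0 t=0,i=1
  ...##|#  b3=1 t=2,i=3
  ...#.|#  b2=1 t=0,i=4
  ....#|.  b1=0 t=2,i=2
  .....|#  b0=1 t=2,i=0
  bits 01101010100101010001001111001101 = 1788154829

1788154829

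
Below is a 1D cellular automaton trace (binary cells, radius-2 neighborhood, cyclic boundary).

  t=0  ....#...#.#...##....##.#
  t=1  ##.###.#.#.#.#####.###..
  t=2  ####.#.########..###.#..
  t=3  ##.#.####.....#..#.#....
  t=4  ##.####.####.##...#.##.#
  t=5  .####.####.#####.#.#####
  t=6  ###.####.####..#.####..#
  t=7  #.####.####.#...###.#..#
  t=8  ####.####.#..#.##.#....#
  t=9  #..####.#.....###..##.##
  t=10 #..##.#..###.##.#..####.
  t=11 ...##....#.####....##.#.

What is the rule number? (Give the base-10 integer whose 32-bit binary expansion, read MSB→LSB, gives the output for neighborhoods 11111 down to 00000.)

  ##### -> .   bit 31 = 0  t=1,i=15
  ####. -> .   bit 30 = 0  t=1,i=16
  ###.# -> #   bit 29 = 1  t=1,i=5
  ###.. -> #   bit 28 = 1  t=1,i=21
  ##.## -> #   bit 27 = 1  t=1,i=2
  ##.#. -> .   bit 26 = 0  t=0,i=22
  ##..# -> .   bit 25 = 0  t=1,i=22
  ##... -> #   bit 24 = 1  t=0,i=16
  #.### -> #   bit 23 = 1  t=1,i=3
  #.##. -> #   bit 22 = 1  t=4,i=13
  #.#.# -> #   bit 21 = 1  t=1,i=7
  #.#.. -> .   bit 20 = 0  t=0,i=10
  #..## -> .   bit 19 = 0  t=1,i=23
  #..#. -> .   bit 18 = 0  t=3,i=16
  #...# -> .   bit 17 = 0  t=0,i=6
  #.... -> #   bit 16 = 1  t=0,i=1
  .#### -> #   bit 15 = 1  t=1,i=14
  .###. -> .   bit 14 = 0  t=1,i=4
  .##.# -> #   bit 13 = 1  t=0,i=21
  .##.. -> #   bit 12 = 1  t=0,i=15
  .#.## -> #   bit 11 = 1  t=1,i=12
  .#.#. -> #   bit 10 = 1  t=0,i=9
  .#..# -> .   bit 9 = 0  t=2,i=22
  .#... -> #   bit 8 = 1  t=0,i=0
  ..### -> #   bit 7 = 1  t=2,i=0
  ..##. -> #   bit 6 = 1  t=0,i=14
  ..#.# -> .   bit 5 = 0  t=0,i=8
  ..#.. -> #   bit 4 = 1  t=0,i=4
  ...## -> #   bit 3 = 1  t=0,i=13
  ...#. -> #   bit 2 = 1  t=0,i=3
  ....# -> .   bit 1 = 0  t=0,i=2
  ..... -> #   bit 0 = 1  t=3,i=11
  bits 00111001111000011011110111011101 = 971095517

971095517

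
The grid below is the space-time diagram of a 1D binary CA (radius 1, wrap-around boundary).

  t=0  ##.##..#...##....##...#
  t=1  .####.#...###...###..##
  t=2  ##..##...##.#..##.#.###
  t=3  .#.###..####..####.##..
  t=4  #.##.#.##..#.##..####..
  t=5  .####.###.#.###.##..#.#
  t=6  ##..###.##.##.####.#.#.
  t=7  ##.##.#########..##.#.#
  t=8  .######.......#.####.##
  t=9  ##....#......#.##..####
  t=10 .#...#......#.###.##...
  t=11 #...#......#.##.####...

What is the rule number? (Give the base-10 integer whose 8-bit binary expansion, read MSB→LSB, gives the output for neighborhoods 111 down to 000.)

  ###|.  b7=0 t=0,i=0
  ##.|#  b6=1 t=0,i=1
  #.#|#  b5=1 t=0,i=2
  #..|.  b4=0 t=0,i=5
  .##|#  b3=1 t=0,i=3
  .#.|.  b2=0 t=0,i=7
  ..#|#  b1=1 t=0,i=6
  ...|.  b0=0 t=0,i=9
  bits 01101010 = 106

106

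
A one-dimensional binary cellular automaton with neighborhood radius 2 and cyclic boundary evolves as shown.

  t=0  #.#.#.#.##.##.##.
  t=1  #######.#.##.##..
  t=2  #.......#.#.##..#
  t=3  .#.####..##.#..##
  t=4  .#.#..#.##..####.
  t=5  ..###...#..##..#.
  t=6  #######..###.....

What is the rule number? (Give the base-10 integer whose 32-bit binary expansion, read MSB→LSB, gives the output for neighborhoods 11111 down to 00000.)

  nb #####: next=.  (t=1,i=2, bit31=0)
  nb ####.: next=.  (t=1,i=5, bit30=0)
  nb ###.#: next=.  (t=1,i=6, bit29=0)
  nb ###..: next=#  (t=3,i=6, bit28=1)
  nb ##.##: next=#  (t=0,i=10, bit27=1)
  nb ##.#.: next=.  (t=0,i=16, bit26=0)
  nb ##..#: next=.  (t=1,i=15, bit25=0)
  nb ##...: next=#  (t=2,i=1, bit24=1)
  nb #.###: next=#  (t=3,i=3, bit23=1)
  nb #.##.: next=#  (t=0,i=8, bit22=1)
  nb #.#.#: next=#  (t=0,i=0, bit21=1)
  nb #.#..: next=#  (t=3,i=12, bit20=1)
  nb #..##: next=#  (t=1,i=16, bit19=1)
  nb #..#.: next=.  (t=4,i=0, bit18=0)
  nb #...#: next=#  (t=5,i=0, bit17=1)
  nb #....: next=.  (t=2,i=2, bit16=0)
  nb .####: next=.  (t=1,i=1, bit15=0)
  nb .###.: next=#  (t=5,i=3, bit14=1)
  nb .##.#: next=.  (t=0,i=9, bit13=0)
  nb .##..: next=.  (t=1,i=14, bit12=0)
  nb .#.##: next=.  (t=0,i=7, bit11=0)
  nb .#.#.: next=#  (t=0,i=1, bit10=1)
  nb .#..#: next=#  (t=3,i=13, bit9=1)
  nb .#...: next=.  (t=5,i=16, bit8=0)
  nb ..###: next=#  (t=1,i=0, bit7=1)
  nb ..##.: next=#  (t=2,i=16, bit6=1)
  nb ..#.#: next=.  (t=2,i=8, bit5=0)
  nb ..#..: next=.  (t=5,i=8, bit4=0)
  nb ...##: next=#  (t=5,i=1, bit3=1)
  nb ...#.: next=.  (t=2,i=7, bit2=0)
  nb ....#: next=#  (t=2,i=6, bit1=1)
  nb .....: next=#  (t=2,i=3, bit0=1)
  bits 00011001111110100100011011001011 = 435832523

435832523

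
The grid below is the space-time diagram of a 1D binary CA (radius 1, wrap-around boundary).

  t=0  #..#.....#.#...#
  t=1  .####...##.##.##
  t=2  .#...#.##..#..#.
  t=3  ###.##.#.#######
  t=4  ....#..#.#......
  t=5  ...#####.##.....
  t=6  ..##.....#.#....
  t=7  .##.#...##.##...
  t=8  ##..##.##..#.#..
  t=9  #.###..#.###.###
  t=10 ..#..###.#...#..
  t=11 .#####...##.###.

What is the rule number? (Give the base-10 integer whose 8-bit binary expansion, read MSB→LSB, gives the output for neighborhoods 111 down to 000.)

30

  [7] ### => .  t=1,i=2
  [6] ##. => .  t=0,i=0
  [5] #.# => .  t=0,i=10
  [4] #.. => #  t=0,i=1
  [3] .## => #  t=0,i=15
  [2] .#. => #  t=0,i=3
  [1] ..# => #  t=0,i=2
  [0] ... => .  t=0,i=5
  bits 00011110 = 30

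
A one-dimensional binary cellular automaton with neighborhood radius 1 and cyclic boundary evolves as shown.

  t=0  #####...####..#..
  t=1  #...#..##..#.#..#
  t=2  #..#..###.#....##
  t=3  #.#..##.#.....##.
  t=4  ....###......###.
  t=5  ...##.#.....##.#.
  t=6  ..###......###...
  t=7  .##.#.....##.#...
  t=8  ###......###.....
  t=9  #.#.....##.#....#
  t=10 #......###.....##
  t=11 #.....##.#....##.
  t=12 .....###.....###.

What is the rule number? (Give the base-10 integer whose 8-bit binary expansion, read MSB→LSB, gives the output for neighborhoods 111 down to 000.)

  [7] ### => .  t=0,i=1
  [6] ##. => #  t=0,i=4
  [5] #.# => .  t=1,i=12
  [4] #.. => .  t=0,i=5
  [3] .## => #  t=0,i=0
  [2] .#. => .  t=0,i=14
  [1] ..# => #  t=0,i=7
  [0] ... => .  t=0,i=6
  bits 01001010 = 74

74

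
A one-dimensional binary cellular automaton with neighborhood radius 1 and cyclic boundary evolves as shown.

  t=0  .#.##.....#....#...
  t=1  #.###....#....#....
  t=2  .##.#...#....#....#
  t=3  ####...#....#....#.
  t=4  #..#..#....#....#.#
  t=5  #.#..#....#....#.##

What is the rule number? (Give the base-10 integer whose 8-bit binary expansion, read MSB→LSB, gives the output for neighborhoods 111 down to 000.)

106

  [7] ### => .  t=1,i=3
  [6] ##. => #  t=0,i=4
  [5] #.# => #  t=0,i=2
  [4] #.. => .  t=0,i=5
  [3] .## => #  t=0,i=3
  [2] .#. => .  t=0,i=1
  [1] ..# => #  t=0,i=0
  [0] ... => .  t=0,i=6
  bits 01101010 = 106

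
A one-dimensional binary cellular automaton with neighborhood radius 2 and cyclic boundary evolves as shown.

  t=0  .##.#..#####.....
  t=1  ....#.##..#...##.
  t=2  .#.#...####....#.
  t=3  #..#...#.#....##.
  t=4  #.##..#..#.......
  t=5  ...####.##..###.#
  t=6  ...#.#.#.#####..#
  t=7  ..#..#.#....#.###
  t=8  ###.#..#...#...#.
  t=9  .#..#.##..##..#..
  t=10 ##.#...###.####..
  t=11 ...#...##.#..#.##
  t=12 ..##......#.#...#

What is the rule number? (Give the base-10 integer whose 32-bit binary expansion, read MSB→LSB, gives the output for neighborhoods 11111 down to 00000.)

  ##### -> .   bit 31 = 0  t=0,i=9
  ####. -> #   bit 30 = 1  t=0,i=10
  ###.# -> .   bit 29 = 0  t=5,i=6
  ###.. -> .   bit 28 = 0  t=0,i=11
  ##.## -> #   bit 27 = 1  t=5,i=7
  ##.#. -> .   bit 26 = 0  t=0,i=3
  ##..# -> #   bit 25 = 1  t=1,i=8
  ##... -> .   bit 24 = 0  t=0,i=12
  #.### -> .   bit 23 = 0  t=6,i=9
  #.##. -> .   bit 22 = 0  t=1,i=6
  #.#.# -> #   bit 21 = 1  t=6,i=5
  #.#.. -> #   bit 20 = 1  t=0,i=4
  #..## -> #   bit 19 = 1  t=0,i=6
  #..#. -> #   bit 18 = 1  t=1,i=9
  #...# -> .   bit 17 = 0  t=1,i=12
  #.... -> .   bit 16 = 0  t=0,i=13
  .#### -> .   bit 15 = 0  t=0,i=8
  .###. -> #   bit 14 = 1  t=5,i=13
  .##.# -> .   bit 13 = 0  t=0,i=2
  .##.. -> #   bit 12 = 1  t=1,i=7
  .#.## -> .   bit 11 = 0  t=1,i=5
  .#.#. -> .   bit 10 = 0  t=2,i=2
  .#..# -> .   bit 9 = 0  t=0,i=5
  .#... -> .   bit 8 = 0  t=1,i=11
  ..### -> #   bit 7 = 1  t=0,i=7
  ..##. -> .   bit 6 = 0  t=0,i=1
  ..#.# -> .   bit 5 = 0  t=1,i=4
  ..#.. -> #   bit 4 = 1  t=1,i=10
  ...## -> .   bit 3 = 0  t=0,i=0
  ...#. -> #   bit 2 = 1  t=1,i=3
  ....# -> .   bit 1 = 0  t=0,i=16
  ..... -> #   bit 0 = 1  t=0,i=14
  bits 01001010001111000101000010010101 = 1245466773

1245466773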